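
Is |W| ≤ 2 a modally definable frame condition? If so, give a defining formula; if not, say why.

Modal frame validity is preserved under disjoint unions.
Any modal formula valid on each of 3 disjoint one-world frames is valid on their disjoint union (validity is preserved under disjoint unions). Each one-world frame has |W|=1≤2, but the union has |W|=3.
So the class is not modally definable.

Not definable by any modal formula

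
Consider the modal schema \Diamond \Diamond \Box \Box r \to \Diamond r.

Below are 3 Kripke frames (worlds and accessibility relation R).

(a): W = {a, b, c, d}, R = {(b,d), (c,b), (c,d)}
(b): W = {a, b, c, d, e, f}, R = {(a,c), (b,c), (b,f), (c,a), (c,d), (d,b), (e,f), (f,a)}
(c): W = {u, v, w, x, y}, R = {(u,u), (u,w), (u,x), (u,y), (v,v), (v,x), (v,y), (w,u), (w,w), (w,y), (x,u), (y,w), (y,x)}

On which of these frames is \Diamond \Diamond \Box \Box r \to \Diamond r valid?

Frame correspondent (Sahlqvist): \forall x \forall y (x R^2 y \to \exists w (y R^2 w \wedge xRw)) — i.e. a generalized confluence (Geach) condition.
(a): fails — cR²d but no w with dR²w and cRw.
(b): fails — aR²a but no w with aR²w and aRw.
(c): ✓.

(c)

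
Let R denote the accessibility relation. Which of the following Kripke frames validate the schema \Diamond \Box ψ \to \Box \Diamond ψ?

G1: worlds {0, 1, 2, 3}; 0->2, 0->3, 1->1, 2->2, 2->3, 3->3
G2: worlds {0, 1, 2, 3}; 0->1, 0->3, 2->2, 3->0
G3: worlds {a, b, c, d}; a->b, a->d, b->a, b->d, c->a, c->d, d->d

Frame correspondent (Sahlqvist): \forall x \forall y \forall z (Rxy \wedge Rxz \to \exists w (Ryw \wedge Rzw)) — i.e. convergence.
G1: ✓.
G2: fails — R01 and R01 but 1 and 1 have no common successor.
G3: ✓.
Valid on: G1, G3.

G1, G3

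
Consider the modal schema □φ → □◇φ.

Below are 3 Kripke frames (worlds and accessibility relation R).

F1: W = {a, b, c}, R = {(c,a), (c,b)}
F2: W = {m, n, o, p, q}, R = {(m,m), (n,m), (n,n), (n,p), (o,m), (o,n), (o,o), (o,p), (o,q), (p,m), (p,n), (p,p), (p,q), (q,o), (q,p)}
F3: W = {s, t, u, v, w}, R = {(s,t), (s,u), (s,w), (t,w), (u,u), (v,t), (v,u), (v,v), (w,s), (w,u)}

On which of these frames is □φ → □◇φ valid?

This is the axiom for a generalized confluence (Geach) condition; its first-order frame correspondent is ∀x ∀z (xRz → ∃w (xRw ∧ zRw)).
F1: fails — cRa but no w with cRw and aRw.
F2: condition met.
F3: fails — tRw but no w* with tRw* and wRw*.

F2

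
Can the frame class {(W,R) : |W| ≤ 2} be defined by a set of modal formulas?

Not modally definable

If a class were modally definable it would be closed under disjoint unions (Goldblatt–Thomason).
Any modal formula valid on each of 3 disjoint one-world frames is valid on their disjoint union (validity is preserved under disjoint unions). Each one-world frame has |W|=1≤2, but the union has |W|=3.
Hence having at most 2 worlds is not modally definable.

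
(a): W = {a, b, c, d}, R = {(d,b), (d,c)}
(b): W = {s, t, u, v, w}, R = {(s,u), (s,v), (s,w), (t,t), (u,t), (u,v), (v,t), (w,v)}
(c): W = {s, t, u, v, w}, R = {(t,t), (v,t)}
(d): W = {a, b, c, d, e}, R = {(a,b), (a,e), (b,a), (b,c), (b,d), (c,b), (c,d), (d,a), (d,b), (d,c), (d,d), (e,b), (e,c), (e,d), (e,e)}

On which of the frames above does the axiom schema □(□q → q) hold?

(c)

Frame correspondent (Sahlqvist): ∀x ∀y (Rxy → Ryy) — i.e. shift-reflexivity.
(a): fails — Rdb but not Rbb.
(b): fails — Ruv but not Rvv.
(c): satisfies the condition.
(d): fails — Rbc but not Rcc.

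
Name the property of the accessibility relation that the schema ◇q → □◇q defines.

The Euclidean property

This is the 5 axiom.
Its frame correspondent is the Euclidean property — ∀x ∀y ∀z (Rxy ∧ Rxz → Ryz).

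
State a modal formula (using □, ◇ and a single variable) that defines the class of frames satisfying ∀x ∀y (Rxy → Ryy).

A defining formula is □(□ψ → ψ) (the T□ axiom).
Suppose □(□ψ→ψ) is valid. Take Rxy and set V(ψ)={w : Ryw}. Then at y, □ψ holds; since □(□ψ→ψ) at x, □ψ→ψ at y, so ψ at y, i.e. Ryy.

□(□ψ → ψ)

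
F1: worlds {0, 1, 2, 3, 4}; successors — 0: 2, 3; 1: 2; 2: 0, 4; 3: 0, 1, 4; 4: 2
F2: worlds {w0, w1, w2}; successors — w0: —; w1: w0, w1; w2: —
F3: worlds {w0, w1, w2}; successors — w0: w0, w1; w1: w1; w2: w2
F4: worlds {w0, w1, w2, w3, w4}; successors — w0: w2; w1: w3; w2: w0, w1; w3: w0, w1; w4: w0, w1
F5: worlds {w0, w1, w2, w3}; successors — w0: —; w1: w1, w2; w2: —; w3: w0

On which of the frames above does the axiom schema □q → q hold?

F3

This is the axiom for reflexivity; its first-order frame correspondent is ∀x Rxx.
F1: fails — world 0 does not see itself.
F2: fails — world w0 does not see itself.
F3: condition met.
F4: fails — world w0 does not see itself.
F5: fails — world w0 does not see itself.
Valid on: F3.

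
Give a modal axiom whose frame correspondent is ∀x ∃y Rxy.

The condition is seriality. The D schema □q → ◇q defines it.
Suppose □q→◇q is valid. At any x set V(q)=W. Then □q at x, so ◇q at x, so x has a successor.

□q → ◇q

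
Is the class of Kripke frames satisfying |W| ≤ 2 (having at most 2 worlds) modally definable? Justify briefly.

Modal frame validity is preserved under disjoint unions.
Any modal formula valid on each of 3 disjoint one-world frames is valid on their disjoint union (validity is preserved under disjoint unions). Each one-world frame has |W|=1≤2, but the union has |W|=3.
So the class is not modally definable.

Not definable by any modal formula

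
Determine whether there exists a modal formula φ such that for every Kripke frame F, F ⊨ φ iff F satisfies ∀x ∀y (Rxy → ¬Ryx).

Not definable by any modal formula

Modal frame validity is preserved under surjective bounded morphisms.
The 3-cycle (worlds w0,w1,w2 with w0→w1→w2→w0) is asymmetric. Mapping every world to a single reflexive point • is a surjective bounded morphism, and the reflexive point is not asymmetric (R•• but asymmetry requires ¬R••).
So no modal formula (or set of formulas) defines exactly the asymmetric frames.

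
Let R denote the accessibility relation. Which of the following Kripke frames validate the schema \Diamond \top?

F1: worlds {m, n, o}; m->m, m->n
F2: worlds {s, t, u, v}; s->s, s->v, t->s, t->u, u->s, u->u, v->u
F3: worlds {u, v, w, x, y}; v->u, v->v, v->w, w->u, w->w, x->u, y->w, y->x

Frame correspondent (Sahlqvist): \forall x \exists y Rxy — i.e. seriality.
F1: fails — world n has no successor.
F2: satisfies the condition.
F3: fails — world u has no successor.

F2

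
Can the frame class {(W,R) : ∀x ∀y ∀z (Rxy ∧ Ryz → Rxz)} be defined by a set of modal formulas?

This is a Sahlqvist condition; the 4 axiom □p → □□p defines it.

Definable; □p → □□p defines it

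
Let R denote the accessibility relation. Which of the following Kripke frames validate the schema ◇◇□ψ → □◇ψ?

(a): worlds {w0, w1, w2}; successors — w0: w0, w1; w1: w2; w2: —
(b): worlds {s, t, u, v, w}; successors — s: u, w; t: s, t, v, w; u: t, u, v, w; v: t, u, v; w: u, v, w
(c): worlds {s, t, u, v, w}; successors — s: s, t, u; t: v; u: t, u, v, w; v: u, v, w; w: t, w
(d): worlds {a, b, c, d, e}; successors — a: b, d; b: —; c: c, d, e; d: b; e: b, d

This is the axiom for a generalized confluence (Geach) condition; its first-order frame correspondent is ∀x ∀y ∀z ((xR²y ∧ xRz) → ∃w (yRw ∧ zRw)).
(a): fails — w0R²w0, w0Rw1 but no w with w0Rw and w1Rw.
(b): satisfies the condition.
(c): fails — sR²s, sRt but no w* with sRw* and tRw*.
(d): fails — aR²b, aRb but no w with bRw and bRw.
Valid on: (b).

(b)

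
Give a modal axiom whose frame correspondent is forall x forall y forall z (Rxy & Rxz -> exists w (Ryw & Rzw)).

◇□s → □◇s

The condition is convergence. The .2 schema ◇□s → □◇s defines it.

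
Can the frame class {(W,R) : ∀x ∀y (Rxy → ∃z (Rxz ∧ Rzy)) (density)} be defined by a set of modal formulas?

This is a Sahlqvist condition; the C4 axiom □□p → □p defines it.
Suppose □□p→□p is valid. Take Rxy and set V(p)={w : xR²w}. Then □□p at x, so □p at x, so p at y, i.e. ∃z(Rxz∧Rzy).

Yes, by □□p → □p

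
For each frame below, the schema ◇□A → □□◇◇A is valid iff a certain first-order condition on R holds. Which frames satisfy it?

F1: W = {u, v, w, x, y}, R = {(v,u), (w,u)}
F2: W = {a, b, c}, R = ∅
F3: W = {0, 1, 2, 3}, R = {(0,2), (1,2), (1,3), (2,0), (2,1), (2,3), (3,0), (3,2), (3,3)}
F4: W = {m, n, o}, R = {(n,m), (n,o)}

Frame correspondent (Sahlqvist): ∀x ∀y ∀z ((xRy ∧ xR²z) → ∃w (yRw ∧ zR²w)) — i.e. a generalized confluence (Geach) condition.
F1: satisfies the condition.
F2: satisfies the condition.
F3: fails — 2R0, 2R²0 but no w with 0Rw and 0R²w.
F4: satisfies the condition.

F1, F2, F4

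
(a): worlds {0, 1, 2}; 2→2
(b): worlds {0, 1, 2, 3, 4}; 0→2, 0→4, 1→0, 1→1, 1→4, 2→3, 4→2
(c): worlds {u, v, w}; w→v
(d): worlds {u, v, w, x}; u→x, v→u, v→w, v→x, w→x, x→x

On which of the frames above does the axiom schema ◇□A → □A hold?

(a)

The schema corresponds to the Euclidean property: ∀x ∀y ∀z (Rxy ∧ Rxz → Ryz).
(a): ✓.
(b): fails — R02 and R02 but not R22.
(c): fails — Rwv and Rwv but not Rvv.
(d): fails — Rvw and Rvw but not Rww.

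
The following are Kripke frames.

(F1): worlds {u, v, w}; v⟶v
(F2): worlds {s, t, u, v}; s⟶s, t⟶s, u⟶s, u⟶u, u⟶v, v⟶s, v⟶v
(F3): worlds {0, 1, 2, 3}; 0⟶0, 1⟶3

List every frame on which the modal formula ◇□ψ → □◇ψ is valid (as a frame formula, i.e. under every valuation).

(F1), (F2)

The schema corresponds to convergence: ∀x ∀y ∀z (Rxy ∧ Rxz → ∃w (Ryw ∧ Rzw)).
(F1): ✓.
(F2): ✓.
(F3): fails — R13 and R13 but 3 and 3 have no common successor.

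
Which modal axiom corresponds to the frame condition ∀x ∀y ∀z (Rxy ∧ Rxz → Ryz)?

◇p → □◇p

A defining formula is ◇p → □◇p (the 5 axiom).
Suppose ◇p→□◇p is valid. Take Rxy, Rxz and set V(p)={y}. Then ◇p at x, so □◇p at x, so ◇p at z, so some w with Rzw has p; w=y, i.e. Rzy. By symmetry of the argument, Ryz.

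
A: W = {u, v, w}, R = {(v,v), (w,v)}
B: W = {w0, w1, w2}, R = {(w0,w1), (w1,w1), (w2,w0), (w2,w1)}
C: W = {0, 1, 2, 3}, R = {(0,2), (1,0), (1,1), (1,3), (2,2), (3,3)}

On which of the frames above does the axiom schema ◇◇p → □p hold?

A

This is the axiom for a generalized confluence (Geach) condition; its first-order frame correspondent is ∀x ∀y ∀z ((xR²y ∧ xRz) → ∃w (y = w ∧ z = w)).
A: condition met.
B: fails — w2R²w1, w2Rw0 but w1 ≠ w0.
C: fails — 1R²0, 1R1 but 0 ≠ 1.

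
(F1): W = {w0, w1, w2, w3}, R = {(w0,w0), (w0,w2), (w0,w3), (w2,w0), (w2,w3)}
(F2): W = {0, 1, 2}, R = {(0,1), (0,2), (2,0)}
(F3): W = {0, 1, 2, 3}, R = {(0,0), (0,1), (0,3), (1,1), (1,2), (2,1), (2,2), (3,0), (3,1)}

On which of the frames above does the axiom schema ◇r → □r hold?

none

Frame correspondent (Sahlqvist): ∀x ∀y ∀z (Rxy ∧ Rxz → y = z) — i.e. partial functionality.
(F1): fails — w0 sees both w0 and w2.
(F2): fails — 0 sees both 1 and 2.
(F3): fails — 0 sees both 0 and 1.
Valid on no frame.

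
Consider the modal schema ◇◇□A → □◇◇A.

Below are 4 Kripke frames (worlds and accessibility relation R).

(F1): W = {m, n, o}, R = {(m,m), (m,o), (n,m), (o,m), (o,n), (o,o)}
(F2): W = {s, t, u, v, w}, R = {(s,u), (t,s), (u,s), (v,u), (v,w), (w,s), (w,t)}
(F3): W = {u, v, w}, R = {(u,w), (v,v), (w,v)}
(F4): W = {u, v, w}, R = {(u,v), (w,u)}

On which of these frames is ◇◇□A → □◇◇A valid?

Frame correspondent (Sahlqvist): ∀x ∀y ∀z ((xR²y ∧ xRz) → ∃w (yRw ∧ zR²w)) — i.e. a generalized confluence (Geach) condition.
(F1): condition met.
(F2): fails — vR²t, vRu but no w* with tRw* and uR²w*.
(F3): condition met.
(F4): fails — wR²v, wRu but no t with vRt and uR²t.

(F1), (F3)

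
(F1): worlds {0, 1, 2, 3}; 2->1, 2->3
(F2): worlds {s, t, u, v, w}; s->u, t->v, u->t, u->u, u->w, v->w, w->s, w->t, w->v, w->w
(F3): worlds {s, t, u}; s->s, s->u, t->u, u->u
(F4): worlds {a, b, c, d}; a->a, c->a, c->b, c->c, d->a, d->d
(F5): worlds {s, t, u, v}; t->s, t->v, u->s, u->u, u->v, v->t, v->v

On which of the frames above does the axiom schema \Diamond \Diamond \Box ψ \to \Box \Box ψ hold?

(F1)

The schema corresponds to a generalized confluence (Geach) condition: \forall x \forall y \forall z ((x R^2 y \wedge x R^2 z) \to \exists w (yRw \wedge z = w)).
(F1): condition met.
(F2): fails — sR²t, sR²t but no w* with tRw* and t=w*.
(F3): fails — sR²u, sR²s but no w with uRw and s=w.
(F4): fails — cR²a, cR²b but no w with aRw and b=w.
(F5): fails — tR²t, tR²t but no w with tRw and t=w.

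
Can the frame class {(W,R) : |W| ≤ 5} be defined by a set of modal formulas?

No — not modally definable

Any modally definable frame class is closed under disjoint unions.
Any modal formula valid on each of 6 disjoint one-world frames is valid on their disjoint union (validity is preserved under disjoint unions). Each one-world frame has |W|=1≤5, but the union has |W|=6.
So the class is not modally definable.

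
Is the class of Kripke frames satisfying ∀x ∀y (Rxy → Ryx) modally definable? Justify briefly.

The condition is symmetry. A defining modal formula is r → □◇r.

Yes — defined by r → □◇r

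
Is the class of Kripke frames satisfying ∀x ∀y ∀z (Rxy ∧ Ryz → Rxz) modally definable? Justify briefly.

Definable; □r → □□r defines it

This is a Sahlqvist condition; the 4 axiom □r → □□r defines it.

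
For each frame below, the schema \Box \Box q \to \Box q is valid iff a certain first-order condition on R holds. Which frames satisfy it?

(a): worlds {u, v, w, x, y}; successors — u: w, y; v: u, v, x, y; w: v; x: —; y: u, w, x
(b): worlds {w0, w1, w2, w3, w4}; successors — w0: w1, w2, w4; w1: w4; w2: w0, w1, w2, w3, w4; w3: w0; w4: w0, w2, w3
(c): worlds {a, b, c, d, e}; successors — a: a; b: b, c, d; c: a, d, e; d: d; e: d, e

(c)

The schema corresponds to density: \forall x \forall y (Rxy \to \exists z (Rxz \wedge Rzy)).
(a): fails — Ryx but no z with Ryz and Rzx.
(b): fails — Rw3w0 but no z with Rw3z and Rzw0.
(c): ✓.
Valid on: (c).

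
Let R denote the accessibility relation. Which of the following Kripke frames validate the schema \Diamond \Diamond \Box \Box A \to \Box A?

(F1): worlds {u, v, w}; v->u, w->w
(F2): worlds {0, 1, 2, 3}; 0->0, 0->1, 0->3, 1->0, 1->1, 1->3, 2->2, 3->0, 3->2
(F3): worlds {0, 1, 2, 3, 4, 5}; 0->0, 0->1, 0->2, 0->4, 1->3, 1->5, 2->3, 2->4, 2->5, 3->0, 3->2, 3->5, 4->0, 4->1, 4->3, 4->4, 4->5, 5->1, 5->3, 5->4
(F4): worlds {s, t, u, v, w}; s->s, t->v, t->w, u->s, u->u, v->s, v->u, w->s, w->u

This is the axiom for a generalized confluence (Geach) condition; its first-order frame correspondent is \forall x \forall y \forall z ((x R^2 y \wedge xRz) \to \exists w (y R^2 w \wedge z = w)).
(F1): holds.
(F2): fails — 0R²2, 0R0 but no w with 2R²w and 0=w.
(F3): holds.
(F4): fails — tR²s, tRv but no w* with sR²w* and v=w*.
Valid on: (F1), (F3).

(F1), (F3)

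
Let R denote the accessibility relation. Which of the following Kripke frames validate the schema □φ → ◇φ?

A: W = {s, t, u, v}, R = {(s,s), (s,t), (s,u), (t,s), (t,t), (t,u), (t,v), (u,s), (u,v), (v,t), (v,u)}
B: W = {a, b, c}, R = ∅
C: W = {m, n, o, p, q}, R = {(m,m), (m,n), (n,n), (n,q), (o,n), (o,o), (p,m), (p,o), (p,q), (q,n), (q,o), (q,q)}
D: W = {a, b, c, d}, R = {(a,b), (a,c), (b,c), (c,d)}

A, C

The schema corresponds to seriality: ∀x ∃y Rxy.
A: ✓.
B: fails — world a has no successor.
C: ✓.
D: fails — world d has no successor.
Valid on: A, C.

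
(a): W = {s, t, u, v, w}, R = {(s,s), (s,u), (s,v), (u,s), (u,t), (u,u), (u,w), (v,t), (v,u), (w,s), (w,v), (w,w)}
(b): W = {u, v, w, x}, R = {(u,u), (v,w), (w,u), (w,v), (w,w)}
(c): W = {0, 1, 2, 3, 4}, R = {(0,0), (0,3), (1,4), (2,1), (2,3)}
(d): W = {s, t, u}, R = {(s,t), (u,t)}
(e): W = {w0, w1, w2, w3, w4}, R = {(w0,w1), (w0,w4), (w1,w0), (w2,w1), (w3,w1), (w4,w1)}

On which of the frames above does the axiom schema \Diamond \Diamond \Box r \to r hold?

(d)

Frame correspondent (Sahlqvist): \forall x \forall y (x R^2 y \to \exists w (yRw \wedge x = w)) — i.e. a generalized confluence (Geach) condition.
(a): fails — sR²t but no w* with tRw* and s=w*.
(b): fails — vR²u but no t with uRt and v=t.
(c): fails — 0R²3 but no w with 3Rw and 0=w.
(d): condition met.
(e): fails — w0R²w0 but no w with w0Rw and w0=w.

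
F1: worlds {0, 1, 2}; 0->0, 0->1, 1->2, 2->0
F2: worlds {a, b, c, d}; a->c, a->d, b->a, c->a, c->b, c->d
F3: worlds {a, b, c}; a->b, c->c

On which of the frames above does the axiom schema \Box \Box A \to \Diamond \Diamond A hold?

Frame correspondent (Sahlqvist): \forall x \exists w (x R^2 w \wedge x R^2 w) — i.e. a generalized confluence (Geach) condition.
F1: condition met.
F2: fails — at d but no w with dR²w and dR²w.
F3: fails — at a but no w with aR²w and aR²w.

F1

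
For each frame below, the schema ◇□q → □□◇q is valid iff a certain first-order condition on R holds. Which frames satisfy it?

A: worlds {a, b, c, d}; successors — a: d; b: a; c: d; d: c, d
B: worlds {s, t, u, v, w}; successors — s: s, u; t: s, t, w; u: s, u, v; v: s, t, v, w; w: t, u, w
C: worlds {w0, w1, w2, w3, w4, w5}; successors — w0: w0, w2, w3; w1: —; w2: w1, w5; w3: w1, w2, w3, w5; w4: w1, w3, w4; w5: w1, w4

The schema corresponds to a generalized confluence (Geach) condition: ∀x ∀y ∀z ((xRy ∧ xR²z) → ∃w (yRw ∧ zRw)).
A: holds.
B: holds.
C: fails — w0Rw0, w0R²w1 but no w with w0Rw and w1Rw.

A, B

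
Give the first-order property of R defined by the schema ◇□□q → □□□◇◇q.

∀x ∀y ∀z ((xRy ∧ xR³z) → ∃w (yR²w ∧ zR²w))

This is a Sahlqvist (Geach-type) schema ◇^1□^2q → □^3◇^2q.
First-order correspondent: ∀x ∀y ∀z ((xRy ∧ xR³z) → ∃w (yR²w ∧ zR²w)).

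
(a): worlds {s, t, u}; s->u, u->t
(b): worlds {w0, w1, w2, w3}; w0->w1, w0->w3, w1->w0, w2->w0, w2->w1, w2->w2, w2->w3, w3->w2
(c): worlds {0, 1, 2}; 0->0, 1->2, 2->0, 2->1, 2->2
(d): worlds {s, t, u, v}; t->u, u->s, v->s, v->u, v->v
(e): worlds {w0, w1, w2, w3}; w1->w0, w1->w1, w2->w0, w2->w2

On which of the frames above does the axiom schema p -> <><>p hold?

Frame correspondent (Sahlqvist): forall x exists w (x = w & x R^2 w) — i.e. a generalized confluence (Geach) condition.
(a): fails — at s but no w with s=w and sR²w.
(b): ✓.
(c): ✓.
(d): fails — at s but no w with s=w and sR²w.
(e): fails — at w0 but no w with w0=w and w0R²w.

(b), (c)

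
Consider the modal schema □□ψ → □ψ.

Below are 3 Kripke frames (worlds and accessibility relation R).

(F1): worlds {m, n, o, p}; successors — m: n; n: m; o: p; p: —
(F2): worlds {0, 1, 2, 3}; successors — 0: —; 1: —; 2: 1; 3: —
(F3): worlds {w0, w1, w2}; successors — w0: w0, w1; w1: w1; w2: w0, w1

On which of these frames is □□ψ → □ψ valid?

(F3)

The schema corresponds to density: ∀x ∀y (Rxy → ∃z (Rxz ∧ Rzy)).
(F1): fails — Rnm but no z with Rnz and Rzm.
(F2): fails — R21 but no z with R2z and Rz1.
(F3): ✓.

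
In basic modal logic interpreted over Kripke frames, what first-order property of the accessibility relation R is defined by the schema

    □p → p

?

Suppose □p→p is valid. At any x set V(p)={w : Rxw}. Then □p holds at x, so p holds at x, i.e. Rxx.
Conversely, on a frame with reflexivity the schema holds at every world under every valuation.
Frame condition: ∀x Rxx.

Reflexivity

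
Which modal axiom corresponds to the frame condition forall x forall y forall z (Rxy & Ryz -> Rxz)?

□ψ → □□ψ

A defining formula is □ψ → □□ψ (the 4 axiom).
Suppose □ψ→□□ψ is valid. Take Rxy, Ryz and set V(ψ)={w : Rxw}. Then □ψ at x, so □□ψ at x, so □ψ at y, so ψ at z, i.e. Rxz.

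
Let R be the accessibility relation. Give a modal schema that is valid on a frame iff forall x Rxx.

A defining formula is □r → r (the T axiom).
Suppose □r→r is valid. At any x set V(r)={w : Rxw}. Then □r holds at x, so r holds at x, i.e. Rxx.

□r → r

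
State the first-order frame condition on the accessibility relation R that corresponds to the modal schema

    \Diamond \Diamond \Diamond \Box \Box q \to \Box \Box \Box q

This is a Sahlqvist (Geach-type) schema ◇^3□^2q → □^3◇^0q.
First-order correspondent: \forall x \forall y \forall z ((x R^3 y \wedge x R^3 z) \to \exists w (y R^2 w \wedge z = w)).

\forall x \forall y \forall z ((x R^3 y \wedge x R^3 z) \to \exists w (y R^2 w \wedge z = w))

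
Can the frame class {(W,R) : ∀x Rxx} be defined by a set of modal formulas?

Yes, by □r → r

Yes: it is reflexivity, defined by the T schema □r → r.
Suppose □r→r is valid. At any x set V(r)={w : Rxw}. Then □r holds at x, so r holds at x, i.e. Rxx.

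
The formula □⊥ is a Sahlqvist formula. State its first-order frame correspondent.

emptiness of R: ∀x ∀y ¬Rxy

□⊥ is valid iff no world has any successor (otherwise □⊥ fails at any world with one).
Conversely, on a frame with emptiness of R the schema holds at every world under every valuation.
Frame condition: ∀x ∀y ¬Rxy.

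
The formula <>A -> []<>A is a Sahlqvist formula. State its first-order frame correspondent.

the Euclidean property

Suppose ◇A→□◇A is valid. Take Rxy, Rxz and set V(A)={y}. Then ◇A at x, so □◇A at x, so ◇A at z, so some w with Rzw has A; w=y, i.e. Rzy. By symmetry of the argument, Ryz.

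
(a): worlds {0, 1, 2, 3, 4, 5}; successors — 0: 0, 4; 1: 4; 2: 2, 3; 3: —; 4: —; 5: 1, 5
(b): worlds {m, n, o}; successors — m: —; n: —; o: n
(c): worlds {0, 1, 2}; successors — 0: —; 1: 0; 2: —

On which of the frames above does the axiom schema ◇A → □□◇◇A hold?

The schema corresponds to a generalized confluence (Geach) condition: ∀x ∀y ∀z ((xRy ∧ xR²z) → ∃w (y = w ∧ zR²w)).
(a): fails — 0R0, 0R²4 but no w with 0=w and 4R²w.
(b): condition met.
(c): condition met.

(b), (c)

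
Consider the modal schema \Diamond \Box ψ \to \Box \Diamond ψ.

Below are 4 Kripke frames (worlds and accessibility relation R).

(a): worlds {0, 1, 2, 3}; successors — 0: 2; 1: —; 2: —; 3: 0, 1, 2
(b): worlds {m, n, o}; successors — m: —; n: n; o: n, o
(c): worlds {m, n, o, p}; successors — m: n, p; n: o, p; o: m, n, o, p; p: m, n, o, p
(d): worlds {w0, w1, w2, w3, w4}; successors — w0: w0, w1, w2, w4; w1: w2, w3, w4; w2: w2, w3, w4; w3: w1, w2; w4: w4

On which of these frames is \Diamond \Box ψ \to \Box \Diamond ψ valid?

Frame correspondent (Sahlqvist): \forall x \forall y \forall z (Rxy \wedge Rxz \to \exists w (Ryw \wedge Rzw)) — i.e. convergence.
(a): fails — R02 and R02 but 2 and 2 have no common successor.
(b): satisfies the condition.
(c): satisfies the condition.
(d): fails — Rw1w3 and Rw1w4 but w3 and w4 have no common successor.

(b), (c)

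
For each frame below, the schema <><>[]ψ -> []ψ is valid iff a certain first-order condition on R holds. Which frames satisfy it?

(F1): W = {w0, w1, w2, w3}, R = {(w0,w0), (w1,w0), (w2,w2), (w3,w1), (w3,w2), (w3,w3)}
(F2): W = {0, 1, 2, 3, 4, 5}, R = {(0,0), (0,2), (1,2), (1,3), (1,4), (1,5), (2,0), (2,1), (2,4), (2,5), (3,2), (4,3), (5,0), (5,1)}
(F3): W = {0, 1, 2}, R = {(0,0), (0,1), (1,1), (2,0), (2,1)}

This is the axiom for a generalized confluence (Geach) condition; its first-order frame correspondent is forall x forall y forall z ((x R^2 y & xRz) -> exists w (yRw & z = w)).
(F1): fails — w3R²w0, w3Rw1 but no w with w0Rw and w1=w.
(F2): fails — 0R²1, 0R0 but no w with 1Rw and 0=w.
(F3): fails — 0R²1, 0R0 but no w with 1Rw and 0=w.

none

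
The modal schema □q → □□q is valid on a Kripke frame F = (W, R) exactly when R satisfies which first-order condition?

Transitivity

Suppose □q→□□q is valid. Take Rxy, Ryz and set V(q)={w : Rxw}. Then □q at x, so □□q at x, so □q at y, so q at z, i.e. Rxz.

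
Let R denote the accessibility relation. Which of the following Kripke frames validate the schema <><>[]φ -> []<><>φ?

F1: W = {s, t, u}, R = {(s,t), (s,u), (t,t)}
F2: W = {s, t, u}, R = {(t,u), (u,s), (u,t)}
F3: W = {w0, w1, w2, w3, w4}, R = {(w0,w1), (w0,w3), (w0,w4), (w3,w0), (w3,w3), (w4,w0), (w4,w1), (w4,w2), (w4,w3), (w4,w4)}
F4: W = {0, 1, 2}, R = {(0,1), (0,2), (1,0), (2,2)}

The schema corresponds to a generalized confluence (Geach) condition: forall x forall y forall z ((x R^2 y & xRz) -> exists w (yRw & z R^2 w)).
F1: fails — sR²t, sRu but no w with tRw and uR²w.
F2: fails — tR²s, tRu but no w with sRw and uR²w.
F3: fails — w0R²w0, w0Rw1 but no w with w0Rw and w1R²w.
F4: condition met.
Valid on: F4.

F4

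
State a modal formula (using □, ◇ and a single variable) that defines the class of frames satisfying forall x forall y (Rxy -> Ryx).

s → □◇s

This is symmetry; the standard corresponding axiom is B: s → □◇s.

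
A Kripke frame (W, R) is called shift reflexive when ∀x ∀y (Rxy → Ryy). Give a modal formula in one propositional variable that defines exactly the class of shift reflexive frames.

□(□p → p)

A defining formula is □(□p → p) (the T□ axiom).
Suppose □(□p→p) is valid. Take Rxy and set V(p)={w : Ryw}. Then at y, □p holds; since □(□p→p) at x, □p→p at y, so p at y, i.e. Ryy.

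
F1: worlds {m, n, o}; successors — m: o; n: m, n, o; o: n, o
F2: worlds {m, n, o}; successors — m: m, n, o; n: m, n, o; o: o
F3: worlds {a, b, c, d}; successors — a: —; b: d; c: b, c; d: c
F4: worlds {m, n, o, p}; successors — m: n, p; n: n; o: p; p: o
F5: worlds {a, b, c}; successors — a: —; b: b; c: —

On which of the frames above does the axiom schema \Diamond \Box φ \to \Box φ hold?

This is the axiom for the Euclidean property; its first-order frame correspondent is \forall x \forall y \forall z (Rxy \wedge Rxz \to Ryz).
F1: fails — Rno and Rnm but not Rom.
F2: fails — Rmo and Rmm but not Rom.
F3: fails — Rbd and Rbd but not Rdd.
F4: fails — Rmn and Rmp but not Rnp.
F5: ✓.
Valid on: F5.

F5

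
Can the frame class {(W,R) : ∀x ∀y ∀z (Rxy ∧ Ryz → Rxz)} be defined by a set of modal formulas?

The condition is transitivity. A defining modal formula is □q → □□q.
Suppose □q→□□q is valid. Take Rxy, Ryz and set V(q)={w : Rxw}. Then □q at x, so □□q at x, so □q at y, so q at z, i.e. Rxz.

Yes — defined by □q → □□q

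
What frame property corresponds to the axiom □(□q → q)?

shift-reflexivity: ∀x ∀y (Rxy → Ryy)

Suppose □(□q→q) is valid. Take Rxy and set V(q)={w : Ryw}. Then at y, □q holds; since □(□q→q) at x, □q→q at y, so q at y, i.e. Ryy.
Conversely, on a frame with shift-reflexivity the schema holds at every world under every valuation.
Frame condition: ∀x ∀y (Rxy → Ryy).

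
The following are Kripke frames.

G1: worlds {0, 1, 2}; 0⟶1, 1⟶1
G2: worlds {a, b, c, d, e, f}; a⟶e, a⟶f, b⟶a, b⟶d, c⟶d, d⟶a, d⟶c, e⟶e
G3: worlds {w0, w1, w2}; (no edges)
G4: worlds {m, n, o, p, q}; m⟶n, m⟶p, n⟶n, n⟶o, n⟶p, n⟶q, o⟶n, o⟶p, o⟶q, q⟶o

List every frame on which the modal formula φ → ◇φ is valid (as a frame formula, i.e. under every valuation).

none

The schema corresponds to reflexivity: ∀x Rxx.
G1: fails — world 0 does not see itself.
G2: fails — world a does not see itself.
G3: fails — world w0 does not see itself.
G4: fails — world m does not see itself.
Valid on no frame.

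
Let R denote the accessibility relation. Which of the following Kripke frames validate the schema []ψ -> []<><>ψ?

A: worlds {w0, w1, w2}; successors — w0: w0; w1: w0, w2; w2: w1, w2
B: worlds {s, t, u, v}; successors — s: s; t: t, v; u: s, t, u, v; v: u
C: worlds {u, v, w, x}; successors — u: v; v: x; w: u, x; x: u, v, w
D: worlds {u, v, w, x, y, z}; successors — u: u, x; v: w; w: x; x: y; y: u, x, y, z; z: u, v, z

The schema corresponds to a generalized confluence (Geach) condition: forall x forall z (xRz -> exists w (xRw & z R^2 w)).
A: ✓.
B: ✓.
C: fails — xRu but no t with xRt and uR²t.
D: fails — vRw but no t with vRt and wR²t.
Valid on: A, B.

A, B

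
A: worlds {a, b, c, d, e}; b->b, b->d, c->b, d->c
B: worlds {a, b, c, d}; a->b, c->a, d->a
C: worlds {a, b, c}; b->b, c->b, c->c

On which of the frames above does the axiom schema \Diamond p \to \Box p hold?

B

This is the axiom for partial functionality; its first-order frame correspondent is \forall x \forall y \forall z (Rxy \wedge Rxz \to y = z).
A: fails — b sees both b and d.
B: holds.
C: fails — c sees both b and c.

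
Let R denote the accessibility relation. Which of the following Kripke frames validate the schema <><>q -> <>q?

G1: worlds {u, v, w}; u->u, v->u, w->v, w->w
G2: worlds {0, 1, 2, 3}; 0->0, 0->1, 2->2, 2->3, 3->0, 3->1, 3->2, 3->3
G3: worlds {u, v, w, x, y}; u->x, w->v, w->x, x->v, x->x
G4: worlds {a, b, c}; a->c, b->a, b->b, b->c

G4

This is the axiom for a generalized confluence (Geach) condition; its first-order frame correspondent is forall x forall y (x R^2 y -> exists w (y = w & xRw)).
G1: fails — wR²u but no t with u=t and wRt.
G2: fails — 2R²0 but no w with 0=w and 2Rw.
G3: fails — uR²v but no t with v=t and uRt.
G4: condition met.
Valid on: G4.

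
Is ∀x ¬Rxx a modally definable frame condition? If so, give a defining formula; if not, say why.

No

Any modally definable frame class is closed under surjective bounded morphisms.
The 3-cycle (worlds 0,1,2 with 0→1→2→0) is irreflexive, and the map sending every world to a single reflexive point • is a surjective bounded morphism (forth: every edge maps to (•,•); back: every world has a successor). So any modal formula valid on the 3-cycle is also valid on the reflexive point, which is not irreflexive.
Hence irreflexivity is not modally definable.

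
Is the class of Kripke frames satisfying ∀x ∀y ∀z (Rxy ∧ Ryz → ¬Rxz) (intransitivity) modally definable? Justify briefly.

If a class were modally definable it would be closed under surjective bounded morphisms (Goldblatt–Thomason).
The 3-cycle (worlds 0,1,2 with 0→1→2→0) is intransitive. Mapping every world to a single reflexive point • is a surjective bounded morphism; the reflexive point is not intransitive (R••∧R•• but R••).
So the class is not modally definable.

No — not modally definable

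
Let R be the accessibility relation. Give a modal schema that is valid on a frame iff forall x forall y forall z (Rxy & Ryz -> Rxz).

This is transitivity; the standard corresponding axiom is 4: □s → □□s.
Suppose □s→□□s is valid. Take Rxy, Ryz and set V(s)={w : Rxw}. Then □s at x, so □□s at x, so □s at y, so s at z, i.e. Rxz.

□s → □□s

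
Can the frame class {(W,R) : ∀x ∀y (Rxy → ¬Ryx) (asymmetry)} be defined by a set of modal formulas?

If a class were modally definable it would be closed under surjective bounded morphisms (Goldblatt–Thomason).
The 3-cycle (worlds w0,w1,w2 with w0→w1→w2→w0) is asymmetric. Mapping every world to a single reflexive point • is a surjective bounded morphism, and the reflexive point is not asymmetric (R•• but asymmetry requires ¬R••).
So the class is not modally definable.

Not modally definable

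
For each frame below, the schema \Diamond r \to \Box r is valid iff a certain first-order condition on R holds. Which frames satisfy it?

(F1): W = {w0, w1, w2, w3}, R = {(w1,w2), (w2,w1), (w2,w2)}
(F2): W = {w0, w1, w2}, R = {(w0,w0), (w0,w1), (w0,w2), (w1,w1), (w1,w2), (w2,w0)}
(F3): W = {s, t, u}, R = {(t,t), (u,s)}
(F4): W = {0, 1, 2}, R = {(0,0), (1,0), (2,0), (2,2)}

Frame correspondent (Sahlqvist): \forall x \forall y \forall z (Rxy \wedge Rxz \to y = z) — i.e. partial functionality.
(F1): fails — w2 sees both w1 and w2.
(F2): fails — w0 sees both w0 and w1.
(F3): ✓.
(F4): fails — 2 sees both 0 and 2.
Valid on: (F3).

(F3)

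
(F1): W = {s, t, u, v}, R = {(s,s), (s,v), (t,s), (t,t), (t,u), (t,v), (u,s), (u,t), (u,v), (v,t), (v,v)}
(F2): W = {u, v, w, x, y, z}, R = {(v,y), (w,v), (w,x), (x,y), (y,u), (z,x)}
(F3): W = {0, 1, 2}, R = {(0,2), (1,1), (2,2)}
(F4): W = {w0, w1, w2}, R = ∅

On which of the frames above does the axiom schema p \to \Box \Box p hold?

(F4)

Frame correspondent (Sahlqvist): \forall x \forall z (x R^2 z \to \exists w (x = w \wedge z = w)) — i.e. a generalized confluence (Geach) condition.
(F1): fails — sR²t but s ≠ t.
(F2): fails — vR²u but v ≠ u.
(F3): fails — 0R²2 but 0 ≠ 2.
(F4): ✓.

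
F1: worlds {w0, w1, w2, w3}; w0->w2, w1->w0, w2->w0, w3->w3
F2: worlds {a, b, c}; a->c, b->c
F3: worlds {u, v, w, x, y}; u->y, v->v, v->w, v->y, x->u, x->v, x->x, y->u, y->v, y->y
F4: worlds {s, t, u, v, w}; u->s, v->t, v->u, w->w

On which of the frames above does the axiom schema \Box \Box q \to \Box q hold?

F3

The schema corresponds to density: \forall x \forall y (Rxy \to \exists z (Rxz \wedge Rzy)).
F1: fails — Rw0w2 but no z with Rw0z and Rzw2.
F2: fails — Rac but no z with Raz and Rzc.
F3: ✓.
F4: fails — Rus but no z with Ruz and Rzs.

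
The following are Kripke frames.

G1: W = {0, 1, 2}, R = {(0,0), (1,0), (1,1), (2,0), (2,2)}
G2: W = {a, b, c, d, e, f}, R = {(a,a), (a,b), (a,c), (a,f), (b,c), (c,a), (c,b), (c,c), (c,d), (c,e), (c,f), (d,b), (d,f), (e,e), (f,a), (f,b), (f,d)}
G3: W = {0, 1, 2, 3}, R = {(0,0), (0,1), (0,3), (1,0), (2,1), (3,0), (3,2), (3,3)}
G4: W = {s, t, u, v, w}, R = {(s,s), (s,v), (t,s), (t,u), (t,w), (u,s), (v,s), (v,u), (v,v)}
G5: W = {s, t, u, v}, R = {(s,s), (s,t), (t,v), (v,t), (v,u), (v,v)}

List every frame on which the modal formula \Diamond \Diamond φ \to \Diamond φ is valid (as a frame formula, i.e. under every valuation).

This is the axiom for transitivity; its first-order frame correspondent is \forall x \forall y \forall z (Rxy \wedge Ryz \to Rxz).
G1: holds.
G2: fails — Rbc and Rcd but not Rbd.
G3: fails — R10 and R01 but not R11.
G4: fails — Rus and Rsv but not Ruv.
G5: fails — Rtv and Rvt but not Rtt.

G1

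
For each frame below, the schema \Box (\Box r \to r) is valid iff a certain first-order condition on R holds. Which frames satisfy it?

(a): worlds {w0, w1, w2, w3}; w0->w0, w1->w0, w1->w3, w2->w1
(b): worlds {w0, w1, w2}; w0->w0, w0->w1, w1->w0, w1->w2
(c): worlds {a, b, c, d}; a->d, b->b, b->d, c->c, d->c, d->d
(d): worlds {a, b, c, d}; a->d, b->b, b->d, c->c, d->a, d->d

Frame correspondent (Sahlqvist): \forall x \forall y (Rxy \to Ryy) — i.e. shift-reflexivity.
(a): fails — Rw1w3 but not Rw3w3.
(b): fails — Rw1w2 but not Rw2w2.
(c): holds.
(d): fails — Rda but not Raa.
Valid on: (c).

(c)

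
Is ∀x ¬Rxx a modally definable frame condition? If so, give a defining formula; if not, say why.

Modal frame validity is preserved under surjective bounded morphisms.
The 3-cycle (worlds a,b,c with a→b→c→a) is irreflexive, and the map sending every world to a single reflexive point • is a surjective bounded morphism (forth: every edge maps to (•,•); back: every world has a successor). So any modal formula valid on the 3-cycle is also valid on the reflexive point, which is not irreflexive.
So the class is not modally definable.

No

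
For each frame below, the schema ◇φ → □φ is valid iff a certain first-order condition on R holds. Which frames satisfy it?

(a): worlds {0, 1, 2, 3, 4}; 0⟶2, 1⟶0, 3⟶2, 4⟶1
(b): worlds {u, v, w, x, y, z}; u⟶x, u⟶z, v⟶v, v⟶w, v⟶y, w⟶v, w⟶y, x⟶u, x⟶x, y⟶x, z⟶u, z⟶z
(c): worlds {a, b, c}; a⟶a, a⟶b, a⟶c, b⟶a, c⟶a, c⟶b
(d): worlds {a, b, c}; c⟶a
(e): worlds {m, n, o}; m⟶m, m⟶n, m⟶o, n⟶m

The schema corresponds to partial functionality: ∀x ∀y ∀z (Rxy ∧ Rxz → y = z).
(a): ✓.
(b): fails — u sees both x and z.
(c): fails — a sees both a and b.
(d): ✓.
(e): fails — m sees both m and n.

(a), (d)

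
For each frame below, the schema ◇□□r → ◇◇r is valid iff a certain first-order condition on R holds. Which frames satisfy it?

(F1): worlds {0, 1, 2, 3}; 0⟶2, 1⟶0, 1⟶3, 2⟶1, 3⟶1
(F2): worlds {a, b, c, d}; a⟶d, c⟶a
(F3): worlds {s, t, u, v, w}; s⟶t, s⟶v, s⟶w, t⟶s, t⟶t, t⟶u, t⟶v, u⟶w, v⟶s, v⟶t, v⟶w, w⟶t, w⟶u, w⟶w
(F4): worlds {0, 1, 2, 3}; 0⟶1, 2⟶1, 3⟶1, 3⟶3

(F3)

This is the axiom for a generalized confluence (Geach) condition; its first-order frame correspondent is ∀x ∀y (xRy → ∃w (yR²w ∧ xR²w)).
(F1): fails — 0R2 but no w with 2R²w and 0R²w.
(F2): fails — aRd but no w with dR²w and aR²w.
(F3): satisfies the condition.
(F4): fails — 0R1 but no w with 1R²w and 0R²w.
Valid on: (F3).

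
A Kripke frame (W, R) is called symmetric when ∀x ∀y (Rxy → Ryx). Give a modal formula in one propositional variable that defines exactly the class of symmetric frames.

The condition is symmetry. The B schema r → □◇r defines it.
Suppose r→□◇r is valid. Take Rxy and set V(r)={x}. Then r at x, so □◇r at x, so ◇r at y, so some z with Ryz has r; z=x, i.e. Ryx.

r → □◇r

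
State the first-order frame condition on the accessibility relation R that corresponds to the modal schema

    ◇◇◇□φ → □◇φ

This is a Sahlqvist (Geach-type) schema ◇^3□^1φ → □^1◇^1φ.
Minimal-valuation argument: fix x; take any y with xR^3y and any z with xR^1z. Set V(φ) to the set of worlds R-reachable from y in exactly 1 step. Then □^1φ holds at y, so the antecedent holds at x; validity forces ◇^1φ at z, giving a w with zR^1w and yR^1w.
First-order correspondent: ∀x ∀y ∀z ((xR³y ∧ xRz) → ∃w (yRw ∧ zRw)).

∀x ∀y ∀z ((xR³y ∧ xRz) → ∃w (yRw ∧ zRw))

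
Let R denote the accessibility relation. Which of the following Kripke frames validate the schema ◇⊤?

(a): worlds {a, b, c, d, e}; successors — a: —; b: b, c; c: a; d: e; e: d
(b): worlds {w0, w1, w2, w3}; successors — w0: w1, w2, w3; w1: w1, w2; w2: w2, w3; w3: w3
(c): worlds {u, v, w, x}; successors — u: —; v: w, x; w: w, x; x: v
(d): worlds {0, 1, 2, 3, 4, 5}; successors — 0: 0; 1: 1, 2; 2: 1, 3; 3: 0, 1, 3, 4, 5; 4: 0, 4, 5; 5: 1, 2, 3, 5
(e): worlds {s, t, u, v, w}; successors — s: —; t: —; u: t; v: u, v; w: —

(b), (d)

This is the axiom for seriality; its first-order frame correspondent is ∀x ∃y Rxy.
(a): fails — world a has no successor.
(b): condition met.
(c): fails — world u has no successor.
(d): condition met.
(e): fails — world s has no successor.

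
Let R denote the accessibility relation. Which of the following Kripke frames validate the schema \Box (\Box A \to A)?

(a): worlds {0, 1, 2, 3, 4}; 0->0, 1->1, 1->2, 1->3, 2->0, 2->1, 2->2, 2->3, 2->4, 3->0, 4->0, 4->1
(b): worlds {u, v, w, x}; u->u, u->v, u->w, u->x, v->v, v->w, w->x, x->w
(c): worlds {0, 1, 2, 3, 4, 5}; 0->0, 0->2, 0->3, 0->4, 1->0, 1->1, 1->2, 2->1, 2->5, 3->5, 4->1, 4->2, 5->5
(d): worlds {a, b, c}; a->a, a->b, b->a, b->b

(d)

Frame correspondent (Sahlqvist): \forall x \forall y (Rxy \to Ryy) — i.e. shift-reflexivity.
(a): fails — R23 but not R33.
(b): fails — Rxw but not Rww.
(c): fails — R02 but not R22.
(d): ✓.
Valid on: (d).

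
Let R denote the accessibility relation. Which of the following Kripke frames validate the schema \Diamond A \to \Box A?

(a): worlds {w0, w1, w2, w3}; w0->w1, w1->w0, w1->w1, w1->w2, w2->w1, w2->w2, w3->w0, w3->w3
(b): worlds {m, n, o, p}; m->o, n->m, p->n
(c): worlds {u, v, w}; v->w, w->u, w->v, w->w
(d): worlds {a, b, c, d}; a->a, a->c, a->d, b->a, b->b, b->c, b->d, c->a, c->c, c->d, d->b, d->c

(b)

This is the axiom for partial functionality; its first-order frame correspondent is \forall x \forall y \forall z (Rxy \wedge Rxz \to y = z).
(a): fails — w1 sees both w0 and w1.
(b): holds.
(c): fails — w sees both u and v.
(d): fails — a sees both a and c.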